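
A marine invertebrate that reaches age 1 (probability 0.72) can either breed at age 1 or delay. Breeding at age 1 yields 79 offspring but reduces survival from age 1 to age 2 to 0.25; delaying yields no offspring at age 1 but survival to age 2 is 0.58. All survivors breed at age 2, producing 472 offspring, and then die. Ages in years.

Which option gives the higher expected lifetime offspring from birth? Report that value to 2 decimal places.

breed at age 1: R₀ = 0.72 × (79 + 0.25 × 472) = 0.72 × 197.0000 = 141.8400
delay to age 2: R₀ = 0.72 × (0.58 × 472) = 0.72 × 273.7600 = 197.1072
Higher: delay to age 2 (197.1072).

197.11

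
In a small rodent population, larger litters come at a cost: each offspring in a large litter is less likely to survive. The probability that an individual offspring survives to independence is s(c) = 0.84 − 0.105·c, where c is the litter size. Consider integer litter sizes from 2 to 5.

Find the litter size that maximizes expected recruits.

Expected recruits = c × s(c):
  c=2: 2 × 0.630 = 1.260
  c=3: 3 × 0.525 = 1.575
  c=4: 4 × 0.420 = 1.680
  c=5: 5 × 0.315 = 1.575
Maximum at c = 4 (1.680 recruits).

4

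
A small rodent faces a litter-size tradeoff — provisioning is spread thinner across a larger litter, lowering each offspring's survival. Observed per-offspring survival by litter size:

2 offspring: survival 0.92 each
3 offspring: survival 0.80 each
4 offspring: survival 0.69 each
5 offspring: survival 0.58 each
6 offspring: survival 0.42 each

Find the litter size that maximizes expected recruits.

Expected recruits = c × s(c):
  c=2: 2 × 0.92 = 1.840
  c=3: 3 × 0.80 = 2.400
  c=4: 4 × 0.69 = 2.760
  c=5: 5 × 0.58 = 2.900
  c=6: 6 × 0.42 = 2.520
Maximum at c = 5 (2.900 recruits).

5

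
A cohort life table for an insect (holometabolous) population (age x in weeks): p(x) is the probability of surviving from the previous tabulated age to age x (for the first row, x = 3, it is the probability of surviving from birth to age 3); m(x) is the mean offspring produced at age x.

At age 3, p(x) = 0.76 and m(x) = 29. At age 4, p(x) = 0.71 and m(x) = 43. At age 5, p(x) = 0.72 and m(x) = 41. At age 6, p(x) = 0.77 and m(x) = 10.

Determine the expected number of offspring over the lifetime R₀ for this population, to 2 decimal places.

Survivorship from birth: l_x = p_3·p_4·…·p_x.
  l_3 = 0.76000
  l_4 = 0.53960
  l_5 = 0.38851
  l_6 = 0.29915
R₀ = Σ l_x m(x):
  age 3: 0.76000 × 29 = 22.0400
  age 4: 0.53960 × 43 = 23.2028
  age 5: 0.38851 × 41 = 15.9289
  age 6: 0.29915 × 10 = 2.9915
R₀ = 22.0400 + 23.2028 + 15.9289 + 2.9915 = 64.1632

64.16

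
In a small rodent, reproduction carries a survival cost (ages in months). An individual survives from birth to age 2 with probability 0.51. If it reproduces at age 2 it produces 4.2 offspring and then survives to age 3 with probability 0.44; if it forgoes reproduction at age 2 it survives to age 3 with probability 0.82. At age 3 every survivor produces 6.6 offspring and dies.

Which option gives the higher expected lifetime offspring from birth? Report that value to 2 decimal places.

breed at age 2: R₀ = 0.51 × (4.2 + 0.44 × 6.6) = 0.51 × 7.1040 = 3.6230
delay to age 3: R₀ = 0.51 × (0.82 × 6.6) = 0.51 × 5.4120 = 2.7601
Higher: breed at age 2 (3.6230).

3.62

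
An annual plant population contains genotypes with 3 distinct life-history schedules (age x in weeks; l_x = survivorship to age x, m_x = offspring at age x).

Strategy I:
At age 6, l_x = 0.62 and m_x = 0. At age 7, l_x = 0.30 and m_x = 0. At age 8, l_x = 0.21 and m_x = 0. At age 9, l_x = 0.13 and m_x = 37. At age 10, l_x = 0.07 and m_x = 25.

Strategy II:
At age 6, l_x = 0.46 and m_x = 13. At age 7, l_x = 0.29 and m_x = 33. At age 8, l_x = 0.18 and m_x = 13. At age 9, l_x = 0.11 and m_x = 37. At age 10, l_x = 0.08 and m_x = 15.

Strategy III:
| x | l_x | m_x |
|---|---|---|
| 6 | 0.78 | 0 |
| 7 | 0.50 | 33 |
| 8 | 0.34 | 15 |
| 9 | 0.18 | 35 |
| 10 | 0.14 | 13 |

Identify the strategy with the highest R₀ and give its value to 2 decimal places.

Strategy I: R₀ = 0.62×0 + 0.30×0 + 0.21×0 + 0.13×37 + 0.07×25 = 6.5600
Strategy II: R₀ = 0.46×13 + 0.29×33 + 0.18×13 + 0.11×37 + 0.08×15 = 23.1600
Strategy III: R₀ = 0.78×0 + 0.50×33 + 0.34×15 + 0.18×35 + 0.14×13 = 29.7200
Highest R₀: strategy III with 29.7200.

29.72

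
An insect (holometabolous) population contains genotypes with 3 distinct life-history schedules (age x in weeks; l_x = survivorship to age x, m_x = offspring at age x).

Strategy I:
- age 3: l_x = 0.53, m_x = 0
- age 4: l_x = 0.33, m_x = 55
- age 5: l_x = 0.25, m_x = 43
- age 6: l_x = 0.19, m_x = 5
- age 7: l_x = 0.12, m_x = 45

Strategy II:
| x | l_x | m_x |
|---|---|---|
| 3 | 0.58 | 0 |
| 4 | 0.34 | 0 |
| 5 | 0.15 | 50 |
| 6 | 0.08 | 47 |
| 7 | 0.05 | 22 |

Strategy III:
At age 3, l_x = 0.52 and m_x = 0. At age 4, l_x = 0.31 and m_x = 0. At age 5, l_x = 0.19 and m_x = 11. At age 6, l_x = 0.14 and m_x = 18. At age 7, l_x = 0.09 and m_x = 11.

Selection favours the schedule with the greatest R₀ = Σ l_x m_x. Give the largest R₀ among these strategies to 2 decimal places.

35.25

Strategy I: R₀ = 0.53×0 + 0.33×55 + 0.25×43 + 0.19×5 + 0.12×45 = 35.2500
Strategy II: R₀ = 0.58×0 + 0.34×0 + 0.15×50 + 0.08×47 + 0.05×22 = 12.3600
Strategy III: R₀ = 0.52×0 + 0.31×0 + 0.19×11 + 0.14×18 + 0.09×11 = 5.6000
Highest R₀: strategy I with 35.2500.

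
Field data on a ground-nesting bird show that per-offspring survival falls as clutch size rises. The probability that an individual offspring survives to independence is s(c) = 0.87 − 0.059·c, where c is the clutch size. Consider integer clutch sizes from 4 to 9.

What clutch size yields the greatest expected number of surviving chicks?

7

Expected surviving chicks = c × s(c):
  c=4: 4 × 0.634 = 2.536
  c=5: 5 × 0.575 = 2.875
  c=6: 6 × 0.516 = 3.096
  c=7: 7 × 0.457 = 3.199
  c=8: 8 × 0.398 = 3.184
  c=9: 9 × 0.339 = 3.051
Maximum at c = 7 (3.199 surviving chicks).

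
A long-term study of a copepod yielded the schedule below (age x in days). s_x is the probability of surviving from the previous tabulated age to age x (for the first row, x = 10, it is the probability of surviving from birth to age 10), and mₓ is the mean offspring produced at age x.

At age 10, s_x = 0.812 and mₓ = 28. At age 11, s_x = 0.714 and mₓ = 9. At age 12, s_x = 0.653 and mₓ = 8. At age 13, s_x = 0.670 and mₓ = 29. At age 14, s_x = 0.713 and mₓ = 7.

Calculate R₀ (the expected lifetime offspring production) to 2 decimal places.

Survivorship from birth: l_x = s_10·s_11·…·s_x.
  l_10 = 0.81200
  l_11 = 0.57977
  l_12 = 0.37859
  l_13 = 0.25365
  l_14 = 0.18086
R₀ = Σ l_x mₓ:
  age 10: 0.81200 × 28 = 22.7360
  age 11: 0.57977 × 9 = 5.2179
  age 12: 0.37859 × 8 = 3.0287
  age 13: 0.25365 × 29 = 7.3558
  age 14: 0.18086 × 7 = 1.2660
R₀ = 22.7360 + 5.2179 + 3.0287 + 7.3558 + 1.2660 = 39.6045

39.60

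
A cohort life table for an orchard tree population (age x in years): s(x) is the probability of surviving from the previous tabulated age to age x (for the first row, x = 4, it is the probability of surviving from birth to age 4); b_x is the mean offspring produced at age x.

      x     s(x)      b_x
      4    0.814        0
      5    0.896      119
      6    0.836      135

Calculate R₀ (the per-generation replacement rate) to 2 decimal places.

169.11

Survivorship from birth: l_x = s_4·s_5·…·s_x.
  l_4 = 0.81400
  l_5 = 0.72934
  l_6 = 0.60973
R₀ = Σ l_x b_x:
  age 4: 0.81400 × 0 = 0.0000
  age 5: 0.72934 × 119 = 86.7915
  age 6: 0.60973 × 135 = 82.3135
R₀ = 0.0000 + 86.7915 + 82.3135 = 169.1050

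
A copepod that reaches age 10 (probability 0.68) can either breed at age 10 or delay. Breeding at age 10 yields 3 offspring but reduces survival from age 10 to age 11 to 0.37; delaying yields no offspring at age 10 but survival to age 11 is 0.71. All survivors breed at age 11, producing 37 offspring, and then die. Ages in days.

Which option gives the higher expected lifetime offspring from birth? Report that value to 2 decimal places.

breed at age 10: R₀ = 0.68 × (3 + 0.37 × 37) = 0.68 × 16.6900 = 11.3492
delay to age 11: R₀ = 0.68 × (0.71 × 37) = 0.68 × 26.2700 = 17.8636
Higher: delay to age 11 (17.8636).

17.86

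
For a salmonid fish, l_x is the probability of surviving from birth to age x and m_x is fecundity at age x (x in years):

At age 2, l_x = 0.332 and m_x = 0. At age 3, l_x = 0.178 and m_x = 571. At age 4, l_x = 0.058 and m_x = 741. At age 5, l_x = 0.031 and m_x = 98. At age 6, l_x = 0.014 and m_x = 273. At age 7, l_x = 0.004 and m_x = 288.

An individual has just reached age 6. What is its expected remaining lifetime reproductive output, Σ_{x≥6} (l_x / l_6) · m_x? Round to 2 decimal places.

355.29

l_6 = 0.014. Conditional survival from age 6 to x is l_x / l_6.
  x=6: (0.014/0.014) × 273 = 273.0000
  x=7: (0.004/0.014) × 288 = 82.2857
Sum = 273.0000 + 82.2857 = 355.2857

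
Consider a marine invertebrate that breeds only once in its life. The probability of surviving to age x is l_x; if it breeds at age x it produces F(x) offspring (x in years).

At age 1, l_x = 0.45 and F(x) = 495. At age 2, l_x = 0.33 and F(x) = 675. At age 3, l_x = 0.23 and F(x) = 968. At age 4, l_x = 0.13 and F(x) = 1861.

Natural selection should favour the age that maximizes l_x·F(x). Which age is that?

4

Expected offspring if breeding at age x = l_x × F(x):
  age 1: 0.45 × 495 = 222.750
  age 2: 0.33 × 675 = 222.750
  age 3: 0.23 × 968 = 222.640
  age 4: 0.13 × 1861 = 241.930
Maximum at age 4 (241.930).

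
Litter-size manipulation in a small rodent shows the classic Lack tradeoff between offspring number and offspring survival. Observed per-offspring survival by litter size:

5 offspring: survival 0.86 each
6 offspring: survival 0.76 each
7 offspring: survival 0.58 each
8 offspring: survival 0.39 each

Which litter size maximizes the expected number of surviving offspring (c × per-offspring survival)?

6

Expected surviving offspring = c × s(c):
  c=5: 5 × 0.86 = 4.300
  c=6: 6 × 0.76 = 4.560
  c=7: 7 × 0.58 = 4.060
  c=8: 8 × 0.39 = 3.120
Maximum at c = 6 (4.560 surviving offspring).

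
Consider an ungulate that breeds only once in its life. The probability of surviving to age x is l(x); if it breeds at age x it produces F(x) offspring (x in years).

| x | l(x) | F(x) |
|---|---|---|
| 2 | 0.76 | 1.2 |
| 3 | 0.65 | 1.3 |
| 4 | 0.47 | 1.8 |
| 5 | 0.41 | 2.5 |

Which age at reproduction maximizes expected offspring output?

Expected offspring if breeding at age x = l(x) × F(x):
  age 2: 0.76 × 1.2 = 0.912
  age 3: 0.65 × 1.3 = 0.845
  age 4: 0.47 × 1.8 = 0.846
  age 5: 0.41 × 2.5 = 1.025
Maximum at age 5 (1.025).

5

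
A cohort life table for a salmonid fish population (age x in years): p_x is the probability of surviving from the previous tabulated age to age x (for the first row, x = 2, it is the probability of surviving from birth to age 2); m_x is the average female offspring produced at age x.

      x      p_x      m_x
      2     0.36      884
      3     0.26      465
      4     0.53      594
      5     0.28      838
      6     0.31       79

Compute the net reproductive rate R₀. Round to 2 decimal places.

403.21

Survivorship from birth: l_x = p_2·p_3·…·p_x.
  l_2 = 0.36000
  l_3 = 0.09360
  l_4 = 0.04961
  l_5 = 0.01389
  l_6 = 0.00431
R₀ = Σ l_x m_x:
  age 2: 0.36000 × 884 = 318.2400
  age 3: 0.09360 × 465 = 43.5240
  age 4: 0.04961 × 594 = 29.4683
  age 5: 0.01389 × 838 = 11.6398
  age 6: 0.00431 × 79 = 0.3405
R₀ = 318.2400 + 43.5240 + 29.4683 + 11.6398 + 0.3405 = 403.2126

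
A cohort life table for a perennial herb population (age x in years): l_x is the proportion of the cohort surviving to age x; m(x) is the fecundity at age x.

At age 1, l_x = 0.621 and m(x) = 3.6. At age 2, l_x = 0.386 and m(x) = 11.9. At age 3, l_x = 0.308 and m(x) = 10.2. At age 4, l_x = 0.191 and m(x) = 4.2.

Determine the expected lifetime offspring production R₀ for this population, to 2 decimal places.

10.77

R₀ = Σ l_x m(x):
  age 1: 0.621 × 3.6 = 2.2356
  age 2: 0.386 × 11.9 = 4.5934
  age 3: 0.308 × 10.2 = 3.1416
  age 4: 0.191 × 4.2 = 0.8022
R₀ = 2.2356 + 4.5934 + 3.1416 + 0.8022 = 10.7728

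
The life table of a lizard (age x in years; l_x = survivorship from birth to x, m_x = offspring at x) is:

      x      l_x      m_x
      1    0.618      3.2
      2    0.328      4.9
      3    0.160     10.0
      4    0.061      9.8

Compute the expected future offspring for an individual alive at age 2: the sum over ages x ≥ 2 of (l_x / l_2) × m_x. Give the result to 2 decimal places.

l_2 = 0.328. Conditional survival from age 2 to x is l_x / l_2.
  x=2: (0.328/0.328) × 4.9 = 4.9000
  x=3: (0.160/0.328) × 10.0 = 4.8780
  x=4: (0.061/0.328) × 9.8 = 1.8226
Sum = 4.9000 + 4.8780 + 1.8226 = 11.6006

11.60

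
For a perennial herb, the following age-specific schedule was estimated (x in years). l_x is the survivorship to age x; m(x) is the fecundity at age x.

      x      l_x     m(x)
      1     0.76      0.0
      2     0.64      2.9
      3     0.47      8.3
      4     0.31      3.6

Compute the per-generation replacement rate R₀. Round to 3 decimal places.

6.873

R₀ = Σ l_x m(x):
  age 1: 0.76 × 0.0 = 0.0000
  age 2: 0.64 × 2.9 = 1.8560
  age 3: 0.47 × 8.3 = 3.9010
  age 4: 0.31 × 3.6 = 1.1160
R₀ = 0.0000 + 1.8560 + 3.9010 + 1.1160 = 6.8730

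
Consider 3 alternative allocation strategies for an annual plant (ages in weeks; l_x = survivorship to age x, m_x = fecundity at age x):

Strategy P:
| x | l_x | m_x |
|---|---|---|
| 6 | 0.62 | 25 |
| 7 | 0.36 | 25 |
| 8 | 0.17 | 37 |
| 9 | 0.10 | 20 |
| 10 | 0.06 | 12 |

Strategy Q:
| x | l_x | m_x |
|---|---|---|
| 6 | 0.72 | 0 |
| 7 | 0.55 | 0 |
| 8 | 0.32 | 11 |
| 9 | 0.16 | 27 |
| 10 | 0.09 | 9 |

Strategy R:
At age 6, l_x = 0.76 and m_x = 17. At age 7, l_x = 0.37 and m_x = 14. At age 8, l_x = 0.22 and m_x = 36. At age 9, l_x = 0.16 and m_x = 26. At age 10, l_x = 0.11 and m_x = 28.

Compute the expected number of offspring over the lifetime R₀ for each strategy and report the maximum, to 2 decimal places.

Strategy P: R₀ = 0.62×25 + 0.36×25 + 0.17×37 + 0.10×20 + 0.06×12 = 33.5100
Strategy Q: R₀ = 0.72×0 + 0.55×0 + 0.32×11 + 0.16×27 + 0.09×9 = 8.6500
Strategy R: R₀ = 0.76×17 + 0.37×14 + 0.22×36 + 0.16×26 + 0.11×28 = 33.2600
Highest R₀: strategy P with 33.5100.

33.51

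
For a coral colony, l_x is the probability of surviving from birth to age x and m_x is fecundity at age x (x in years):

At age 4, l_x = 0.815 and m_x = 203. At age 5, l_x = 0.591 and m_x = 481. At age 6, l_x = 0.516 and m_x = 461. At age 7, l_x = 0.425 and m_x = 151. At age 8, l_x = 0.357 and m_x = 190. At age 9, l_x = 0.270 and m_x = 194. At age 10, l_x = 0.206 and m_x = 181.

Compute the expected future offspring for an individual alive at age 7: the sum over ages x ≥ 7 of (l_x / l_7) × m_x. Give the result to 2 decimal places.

l_7 = 0.425. Conditional survival from age 7 to x is l_x / l_7.
  x=7: (0.425/0.425) × 151 = 151.0000
  x=8: (0.357/0.425) × 190 = 159.6000
  x=9: (0.270/0.425) × 194 = 123.2471
  x=10: (0.206/0.425) × 181 = 87.7318
Sum = 151.0000 + 159.6000 + 123.2471 + 87.7318 = 521.5788

521.58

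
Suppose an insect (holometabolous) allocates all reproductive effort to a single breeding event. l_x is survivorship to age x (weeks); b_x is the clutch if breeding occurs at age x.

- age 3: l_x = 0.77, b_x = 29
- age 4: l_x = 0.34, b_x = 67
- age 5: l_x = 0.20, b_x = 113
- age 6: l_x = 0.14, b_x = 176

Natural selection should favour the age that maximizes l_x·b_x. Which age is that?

6

Expected offspring if breeding at age x = l_x × b_x:
  age 3: 0.77 × 29 = 22.330
  age 4: 0.34 × 67 = 22.780
  age 5: 0.20 × 113 = 22.600
  age 6: 0.14 × 176 = 24.640
Maximum at age 6 (24.640).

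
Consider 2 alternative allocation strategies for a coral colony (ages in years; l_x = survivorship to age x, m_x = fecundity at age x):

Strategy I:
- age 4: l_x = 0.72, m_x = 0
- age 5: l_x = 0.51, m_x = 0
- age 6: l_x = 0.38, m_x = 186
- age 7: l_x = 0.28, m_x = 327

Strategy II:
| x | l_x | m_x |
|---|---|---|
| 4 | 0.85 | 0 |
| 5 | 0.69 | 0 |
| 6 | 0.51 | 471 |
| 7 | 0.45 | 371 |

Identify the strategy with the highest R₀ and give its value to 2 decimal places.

Strategy I: R₀ = 0.72×0 + 0.51×0 + 0.38×186 + 0.28×327 = 162.2400
Strategy II: R₀ = 0.85×0 + 0.69×0 + 0.51×471 + 0.45×371 = 407.1600
Highest R₀: strategy II with 407.1600.

407.16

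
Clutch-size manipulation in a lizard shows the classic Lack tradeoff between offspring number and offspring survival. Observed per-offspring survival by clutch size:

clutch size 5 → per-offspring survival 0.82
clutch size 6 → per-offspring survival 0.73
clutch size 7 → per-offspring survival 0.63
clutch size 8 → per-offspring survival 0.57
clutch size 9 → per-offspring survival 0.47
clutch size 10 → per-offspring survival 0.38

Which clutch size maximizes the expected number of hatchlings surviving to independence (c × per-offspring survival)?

Expected hatchlings surviving to independence = c × s(c):
  c=5: 5 × 0.82 = 4.100
  c=6: 6 × 0.73 = 4.380
  c=7: 7 × 0.63 = 4.410
  c=8: 8 × 0.57 = 4.560
  c=9: 9 × 0.47 = 4.230
  c=10: 10 × 0.38 = 3.800
Maximum at c = 8 (4.560 hatchlings surviving to independence).

8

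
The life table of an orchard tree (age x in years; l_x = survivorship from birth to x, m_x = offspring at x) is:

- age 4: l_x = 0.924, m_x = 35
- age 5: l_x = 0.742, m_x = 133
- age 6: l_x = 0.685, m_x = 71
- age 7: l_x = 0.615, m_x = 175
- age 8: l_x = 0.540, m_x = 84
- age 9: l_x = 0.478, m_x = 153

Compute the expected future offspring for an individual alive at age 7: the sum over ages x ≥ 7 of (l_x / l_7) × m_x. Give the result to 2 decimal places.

367.67

l_7 = 0.615. Conditional survival from age 7 to x is l_x / l_7.
  x=7: (0.615/0.615) × 175 = 175.0000
  x=8: (0.540/0.615) × 84 = 73.7561
  x=9: (0.478/0.615) × 153 = 118.9171
Sum = 175.0000 + 73.7561 + 118.9171 = 367.6732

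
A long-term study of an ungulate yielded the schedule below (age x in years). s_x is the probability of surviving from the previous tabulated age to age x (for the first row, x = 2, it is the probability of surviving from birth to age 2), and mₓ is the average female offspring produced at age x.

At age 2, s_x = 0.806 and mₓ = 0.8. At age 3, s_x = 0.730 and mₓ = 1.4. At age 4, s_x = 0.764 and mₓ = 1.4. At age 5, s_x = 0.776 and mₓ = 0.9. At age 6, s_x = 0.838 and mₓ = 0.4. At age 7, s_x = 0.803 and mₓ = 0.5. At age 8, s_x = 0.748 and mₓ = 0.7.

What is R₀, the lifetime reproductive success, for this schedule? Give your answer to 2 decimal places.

2.77

Survivorship from birth: l_x = s_2·s_3·…·s_x.
  l_2 = 0.80600
  l_3 = 0.58838
  l_4 = 0.44952
  l_5 = 0.34883
  l_6 = 0.29232
  l_7 = 0.23473
  l_8 = 0.17558
R₀ = Σ l_x mₓ:
  age 2: 0.80600 × 0.8 = 0.6448
  age 3: 0.58838 × 1.4 = 0.8237
  age 4: 0.44952 × 1.4 = 0.6293
  age 5: 0.34883 × 0.9 = 0.3139
  age 6: 0.29232 × 0.4 = 0.1169
  age 7: 0.23473 × 0.5 = 0.1174
  age 8: 0.17558 × 0.7 = 0.1229
R₀ = 0.6448 + 0.8237 + 0.6293 + 0.3139 + 0.1169 + 0.1174 + 0.1229 = 2.7690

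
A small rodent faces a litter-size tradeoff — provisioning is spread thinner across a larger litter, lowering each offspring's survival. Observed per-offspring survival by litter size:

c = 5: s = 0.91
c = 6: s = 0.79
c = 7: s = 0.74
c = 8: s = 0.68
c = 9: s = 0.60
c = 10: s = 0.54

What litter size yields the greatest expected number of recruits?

8

Expected recruits = c × s(c):
  c=5: 5 × 0.91 = 4.550
  c=6: 6 × 0.79 = 4.740
  c=7: 7 × 0.74 = 5.180
  c=8: 8 × 0.68 = 5.440
  c=9: 9 × 0.60 = 5.400
  c=10: 10 × 0.54 = 5.400
Maximum at c = 8 (5.440 recruits).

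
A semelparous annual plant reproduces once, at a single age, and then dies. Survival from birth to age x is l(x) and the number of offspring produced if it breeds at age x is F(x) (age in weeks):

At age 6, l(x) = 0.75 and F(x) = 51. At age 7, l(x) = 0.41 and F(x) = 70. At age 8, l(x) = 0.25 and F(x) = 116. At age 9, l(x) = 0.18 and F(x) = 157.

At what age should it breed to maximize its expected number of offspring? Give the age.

Expected offspring if breeding at age x = l(x) × F(x):
  age 6: 0.75 × 51 = 38.250
  age 7: 0.41 × 70 = 28.700
  age 8: 0.25 × 116 = 29.000
  age 9: 0.18 × 157 = 28.260
Maximum at age 6 (38.250).

6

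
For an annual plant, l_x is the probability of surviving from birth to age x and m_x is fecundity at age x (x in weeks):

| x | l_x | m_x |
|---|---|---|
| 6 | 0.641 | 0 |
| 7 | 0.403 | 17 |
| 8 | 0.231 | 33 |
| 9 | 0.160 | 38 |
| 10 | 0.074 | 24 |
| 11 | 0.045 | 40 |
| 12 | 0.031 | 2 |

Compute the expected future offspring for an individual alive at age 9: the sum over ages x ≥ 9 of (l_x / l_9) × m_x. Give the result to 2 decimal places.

60.74

l_9 = 0.160. Conditional survival from age 9 to x is l_x / l_9.
  x=9: (0.160/0.160) × 38 = 38.0000
  x=10: (0.074/0.160) × 24 = 11.1000
  x=11: (0.045/0.160) × 40 = 11.2500
  x=12: (0.031/0.160) × 2 = 0.3875
Sum = 38.0000 + 11.1000 + 11.2500 + 0.3875 = 60.7375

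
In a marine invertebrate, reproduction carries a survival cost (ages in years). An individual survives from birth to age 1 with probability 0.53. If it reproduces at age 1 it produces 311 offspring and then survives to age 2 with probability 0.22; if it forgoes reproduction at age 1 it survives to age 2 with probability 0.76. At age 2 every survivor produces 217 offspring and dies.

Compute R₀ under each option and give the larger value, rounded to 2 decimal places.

190.13

breed at age 1: R₀ = 0.53 × (311 + 0.22 × 217) = 0.53 × 358.7400 = 190.1322
delay to age 2: R₀ = 0.53 × (0.76 × 217) = 0.53 × 164.9200 = 87.4076
Higher: breed at age 1 (190.1322).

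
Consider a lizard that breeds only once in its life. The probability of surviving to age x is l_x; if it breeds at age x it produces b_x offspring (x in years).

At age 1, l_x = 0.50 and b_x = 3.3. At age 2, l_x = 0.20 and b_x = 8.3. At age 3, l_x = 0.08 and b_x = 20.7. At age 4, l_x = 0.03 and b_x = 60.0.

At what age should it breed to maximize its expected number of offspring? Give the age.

4

Expected offspring if breeding at age x = l_x × b_x:
  age 1: 0.50 × 3.3 = 1.650
  age 2: 0.20 × 8.3 = 1.660
  age 3: 0.08 × 20.7 = 1.656
  age 4: 0.03 × 60.0 = 1.800
Maximum at age 4 (1.800).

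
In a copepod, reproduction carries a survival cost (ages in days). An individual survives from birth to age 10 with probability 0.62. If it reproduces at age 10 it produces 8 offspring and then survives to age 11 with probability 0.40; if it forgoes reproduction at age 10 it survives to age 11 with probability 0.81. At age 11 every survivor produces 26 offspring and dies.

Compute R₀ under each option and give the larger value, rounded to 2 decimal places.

13.06

breed at age 10: R₀ = 0.62 × (8 + 0.40 × 26) = 0.62 × 18.4000 = 11.4080
delay to age 11: R₀ = 0.62 × (0.81 × 26) = 0.62 × 21.0600 = 13.0572
Higher: delay to age 11 (13.0572).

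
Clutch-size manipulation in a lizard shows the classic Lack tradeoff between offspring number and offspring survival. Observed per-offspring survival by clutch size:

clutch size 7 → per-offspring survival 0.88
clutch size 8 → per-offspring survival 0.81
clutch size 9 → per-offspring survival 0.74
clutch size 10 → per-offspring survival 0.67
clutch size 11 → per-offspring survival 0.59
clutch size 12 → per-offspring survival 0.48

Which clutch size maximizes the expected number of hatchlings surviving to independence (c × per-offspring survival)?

Expected hatchlings surviving to independence = c × s(c):
  c=7: 7 × 0.88 = 6.160
  c=8: 8 × 0.81 = 6.480
  c=9: 9 × 0.74 = 6.660
  c=10: 10 × 0.67 = 6.700
  c=11: 11 × 0.59 = 6.490
  c=12: 12 × 0.48 = 5.760
Maximum at c = 10 (6.700 hatchlings surviving to independence).

10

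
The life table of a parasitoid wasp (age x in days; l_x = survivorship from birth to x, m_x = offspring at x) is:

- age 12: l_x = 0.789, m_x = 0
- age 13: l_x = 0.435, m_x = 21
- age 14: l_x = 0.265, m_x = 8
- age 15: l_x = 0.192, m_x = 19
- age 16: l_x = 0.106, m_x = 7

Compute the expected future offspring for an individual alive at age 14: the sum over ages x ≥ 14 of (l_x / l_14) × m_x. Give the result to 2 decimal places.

24.57

l_14 = 0.265. Conditional survival from age 14 to x is l_x / l_14.
  x=14: (0.265/0.265) × 8 = 8.0000
  x=15: (0.192/0.265) × 19 = 13.7660
  x=16: (0.106/0.265) × 7 = 2.8000
Sum = 8.0000 + 13.7660 + 2.8000 = 24.5660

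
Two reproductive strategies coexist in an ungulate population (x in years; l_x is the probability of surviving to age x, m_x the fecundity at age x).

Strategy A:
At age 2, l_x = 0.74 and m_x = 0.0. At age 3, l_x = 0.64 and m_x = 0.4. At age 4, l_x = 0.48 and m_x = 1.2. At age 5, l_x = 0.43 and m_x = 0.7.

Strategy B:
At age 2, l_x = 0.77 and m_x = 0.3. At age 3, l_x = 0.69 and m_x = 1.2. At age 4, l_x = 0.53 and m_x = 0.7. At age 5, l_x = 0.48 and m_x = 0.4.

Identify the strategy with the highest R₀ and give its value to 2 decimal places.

Strategy A: R₀ = 0.74×0.0 + 0.64×0.4 + 0.48×1.2 + 0.43×0.7 = 1.1330
Strategy B: R₀ = 0.77×0.3 + 0.69×1.2 + 0.53×0.7 + 0.48×0.4 = 1.6220
Highest R₀: strategy B with 1.6220.

1.62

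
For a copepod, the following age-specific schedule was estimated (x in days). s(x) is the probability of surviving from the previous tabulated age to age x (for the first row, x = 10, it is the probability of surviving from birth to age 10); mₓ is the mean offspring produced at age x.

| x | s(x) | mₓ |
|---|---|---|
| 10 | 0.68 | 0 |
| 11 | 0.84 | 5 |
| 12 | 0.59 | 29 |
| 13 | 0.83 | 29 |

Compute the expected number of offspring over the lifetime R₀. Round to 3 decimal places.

20.741

Survivorship from birth: l_x = s_10·s_11·…·s_x.
  l_10 = 0.68000
  l_11 = 0.57120
  l_12 = 0.33701
  l_13 = 0.27972
R₀ = Σ l_x mₓ:
  age 10: 0.68000 × 0 = 0.0000
  age 11: 0.57120 × 5 = 2.8560
  age 12: 0.33701 × 29 = 9.7733
  age 13: 0.27972 × 29 = 8.1119
R₀ = 0.0000 + 2.8560 + 9.7733 + 8.1119 = 20.7412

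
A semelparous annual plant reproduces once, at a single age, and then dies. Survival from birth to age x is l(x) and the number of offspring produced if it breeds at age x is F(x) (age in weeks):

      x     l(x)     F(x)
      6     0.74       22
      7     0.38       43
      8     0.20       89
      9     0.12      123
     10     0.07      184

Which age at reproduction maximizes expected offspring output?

8

Expected offspring if breeding at age x = l(x) × F(x):
  age 6: 0.74 × 22 = 16.280
  age 7: 0.38 × 43 = 16.340
  age 8: 0.20 × 89 = 17.800
  age 9: 0.12 × 123 = 14.760
  age 10: 0.07 × 184 = 12.880
Maximum at age 8 (17.800).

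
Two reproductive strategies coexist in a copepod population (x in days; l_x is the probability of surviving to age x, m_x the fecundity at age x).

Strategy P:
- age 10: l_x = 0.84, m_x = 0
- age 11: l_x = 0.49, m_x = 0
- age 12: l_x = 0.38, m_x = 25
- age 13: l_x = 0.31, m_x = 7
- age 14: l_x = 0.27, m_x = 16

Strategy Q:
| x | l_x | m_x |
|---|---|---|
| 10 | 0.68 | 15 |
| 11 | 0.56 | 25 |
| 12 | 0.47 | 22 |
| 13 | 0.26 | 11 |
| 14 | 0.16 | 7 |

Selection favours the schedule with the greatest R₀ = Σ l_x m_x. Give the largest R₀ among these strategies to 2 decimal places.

38.52

Strategy P: R₀ = 0.84×0 + 0.49×0 + 0.38×25 + 0.31×7 + 0.27×16 = 15.9900
Strategy Q: R₀ = 0.68×15 + 0.56×25 + 0.47×22 + 0.26×11 + 0.16×7 = 38.5200
Highest R₀: strategy Q with 38.5200.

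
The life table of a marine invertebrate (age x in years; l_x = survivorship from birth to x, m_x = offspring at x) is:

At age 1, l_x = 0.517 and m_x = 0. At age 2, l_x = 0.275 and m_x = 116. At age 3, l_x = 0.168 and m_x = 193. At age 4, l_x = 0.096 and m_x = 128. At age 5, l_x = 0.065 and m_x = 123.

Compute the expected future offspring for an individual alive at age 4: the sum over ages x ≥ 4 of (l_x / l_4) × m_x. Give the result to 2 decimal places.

l_4 = 0.096. Conditional survival from age 4 to x is l_x / l_4.
  x=4: (0.096/0.096) × 128 = 128.0000
  x=5: (0.065/0.096) × 123 = 83.2812
Sum = 128.0000 + 83.2812 = 211.2812

211.28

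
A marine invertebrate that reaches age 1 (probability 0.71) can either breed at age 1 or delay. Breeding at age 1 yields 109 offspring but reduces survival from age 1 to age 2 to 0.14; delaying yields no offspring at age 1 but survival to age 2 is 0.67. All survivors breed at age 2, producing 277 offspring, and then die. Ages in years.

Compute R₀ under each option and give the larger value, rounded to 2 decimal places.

breed at age 1: R₀ = 0.71 × (109 + 0.14 × 277) = 0.71 × 147.7800 = 104.9238
delay to age 2: R₀ = 0.71 × (0.67 × 277) = 0.71 × 185.5900 = 131.7689
Higher: delay to age 2 (131.7689).

131.77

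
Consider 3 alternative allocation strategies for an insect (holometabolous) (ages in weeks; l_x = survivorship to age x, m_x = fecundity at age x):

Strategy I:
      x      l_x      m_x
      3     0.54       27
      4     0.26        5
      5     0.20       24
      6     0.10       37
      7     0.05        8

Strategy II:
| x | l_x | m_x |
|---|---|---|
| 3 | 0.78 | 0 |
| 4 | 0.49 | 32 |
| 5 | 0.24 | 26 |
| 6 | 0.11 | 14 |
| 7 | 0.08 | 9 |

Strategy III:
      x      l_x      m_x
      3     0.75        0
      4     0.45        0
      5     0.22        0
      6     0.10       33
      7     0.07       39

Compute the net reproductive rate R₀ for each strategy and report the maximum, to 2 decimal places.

Strategy I: R₀ = 0.54×27 + 0.26×5 + 0.20×24 + 0.10×37 + 0.05×8 = 24.7800
Strategy II: R₀ = 0.78×0 + 0.49×32 + 0.24×26 + 0.11×14 + 0.08×9 = 24.1800
Strategy III: R₀ = 0.75×0 + 0.45×0 + 0.22×0 + 0.10×33 + 0.07×39 = 6.0300
Highest R₀: strategy I with 24.7800.

24.78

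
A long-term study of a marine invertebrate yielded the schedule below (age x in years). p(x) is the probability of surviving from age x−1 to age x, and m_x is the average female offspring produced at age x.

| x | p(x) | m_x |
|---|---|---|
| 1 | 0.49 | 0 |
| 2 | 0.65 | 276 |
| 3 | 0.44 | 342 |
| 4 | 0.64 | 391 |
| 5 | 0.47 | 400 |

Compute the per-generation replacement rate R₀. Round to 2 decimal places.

Survivorship from birth: l_x = p_1·p_2·…·p_x.
  l_1 = 0.49000
  l_2 = 0.31850
  l_3 = 0.14014
  l_4 = 0.08969
  l_5 = 0.04215
R₀ = Σ l_x m_x:
  age 1: 0.49000 × 0 = 0.0000
  age 2: 0.31850 × 276 = 87.9060
  age 3: 0.14014 × 342 = 47.9279
  age 4: 0.08969 × 391 = 35.0688
  age 5: 0.04215 × 400 = 16.8600
R₀ = 0.0000 + 87.9060 + 47.9279 + 35.0688 + 16.8600 = 187.7627

187.76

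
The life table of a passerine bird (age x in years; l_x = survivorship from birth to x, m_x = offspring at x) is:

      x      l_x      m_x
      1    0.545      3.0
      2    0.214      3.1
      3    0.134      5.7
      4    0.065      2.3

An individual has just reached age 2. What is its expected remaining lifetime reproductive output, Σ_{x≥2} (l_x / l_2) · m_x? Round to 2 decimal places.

7.37

l_2 = 0.214. Conditional survival from age 2 to x is l_x / l_2.
  x=2: (0.214/0.214) × 3.1 = 3.1000
  x=3: (0.134/0.214) × 5.7 = 3.5692
  x=4: (0.065/0.214) × 2.3 = 0.6986
Sum = 3.1000 + 3.5692 + 0.6986 = 7.3678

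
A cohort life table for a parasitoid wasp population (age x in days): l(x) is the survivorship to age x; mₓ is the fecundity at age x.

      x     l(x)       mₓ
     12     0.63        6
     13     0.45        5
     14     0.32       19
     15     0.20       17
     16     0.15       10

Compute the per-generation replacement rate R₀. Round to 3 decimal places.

R₀ = Σ l(x) mₓ:
  age 12: 0.63 × 6 = 3.7800
  age 13: 0.45 × 5 = 2.2500
  age 14: 0.32 × 19 = 6.0800
  age 15: 0.20 × 17 = 3.4000
  age 16: 0.15 × 10 = 1.5000
R₀ = 3.7800 + 2.2500 + 6.0800 + 3.4000 + 1.5000 = 17.0100

17.010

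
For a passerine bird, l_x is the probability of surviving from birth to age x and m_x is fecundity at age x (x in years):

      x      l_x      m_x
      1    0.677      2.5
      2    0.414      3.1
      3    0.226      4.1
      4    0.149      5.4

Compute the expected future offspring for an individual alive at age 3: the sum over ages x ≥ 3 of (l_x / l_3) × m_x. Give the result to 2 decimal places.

l_3 = 0.226. Conditional survival from age 3 to x is l_x / l_3.
  x=3: (0.226/0.226) × 4.1 = 4.1000
  x=4: (0.149/0.226) × 5.4 = 3.5602
Sum = 4.1000 + 3.5602 = 7.6602

7.66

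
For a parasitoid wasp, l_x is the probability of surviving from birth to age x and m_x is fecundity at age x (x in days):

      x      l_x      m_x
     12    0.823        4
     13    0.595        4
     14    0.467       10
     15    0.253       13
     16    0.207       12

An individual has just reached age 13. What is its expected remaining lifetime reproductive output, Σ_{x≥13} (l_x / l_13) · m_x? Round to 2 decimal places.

l_13 = 0.595. Conditional survival from age 13 to x is l_x / l_13.
  x=13: (0.595/0.595) × 4 = 4.0000
  x=14: (0.467/0.595) × 10 = 7.8487
  x=15: (0.253/0.595) × 13 = 5.5277
  x=16: (0.207/0.595) × 12 = 4.1748
Sum = 4.0000 + 7.8487 + 5.5277 + 4.1748 = 21.5513

21.55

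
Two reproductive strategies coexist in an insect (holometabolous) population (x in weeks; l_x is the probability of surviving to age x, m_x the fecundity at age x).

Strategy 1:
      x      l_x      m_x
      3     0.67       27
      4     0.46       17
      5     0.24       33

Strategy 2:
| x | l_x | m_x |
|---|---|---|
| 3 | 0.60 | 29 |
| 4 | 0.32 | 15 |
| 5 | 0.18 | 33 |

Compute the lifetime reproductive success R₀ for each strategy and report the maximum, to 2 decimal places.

33.83

Strategy 1: R₀ = 0.67×27 + 0.46×17 + 0.24×33 = 33.8300
Strategy 2: R₀ = 0.60×29 + 0.32×15 + 0.18×33 = 28.1400
Highest R₀: strategy 1 with 33.8300.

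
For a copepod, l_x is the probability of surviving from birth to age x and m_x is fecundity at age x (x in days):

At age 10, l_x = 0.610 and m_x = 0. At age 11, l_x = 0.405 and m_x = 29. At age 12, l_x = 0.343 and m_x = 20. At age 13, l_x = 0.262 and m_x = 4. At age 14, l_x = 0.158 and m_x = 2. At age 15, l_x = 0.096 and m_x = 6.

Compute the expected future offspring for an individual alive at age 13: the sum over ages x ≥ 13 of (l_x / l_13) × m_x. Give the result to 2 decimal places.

l_13 = 0.262. Conditional survival from age 13 to x is l_x / l_13.
  x=13: (0.262/0.262) × 4 = 4.0000
  x=14: (0.158/0.262) × 2 = 1.2061
  x=15: (0.096/0.262) × 6 = 2.1985
Sum = 4.0000 + 1.2061 + 2.1985 = 7.4046

7.40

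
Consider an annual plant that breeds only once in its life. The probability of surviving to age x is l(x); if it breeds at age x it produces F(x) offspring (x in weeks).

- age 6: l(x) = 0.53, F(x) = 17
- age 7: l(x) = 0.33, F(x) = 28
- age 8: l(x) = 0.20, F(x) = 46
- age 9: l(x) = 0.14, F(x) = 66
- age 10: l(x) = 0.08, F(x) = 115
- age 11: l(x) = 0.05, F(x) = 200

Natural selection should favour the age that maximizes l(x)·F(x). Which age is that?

Expected offspring if breeding at age x = l(x) × F(x):
  age 6: 0.53 × 17 = 9.010
  age 7: 0.33 × 28 = 9.240
  age 8: 0.20 × 46 = 9.200
  age 9: 0.14 × 66 = 9.240
  age 10: 0.08 × 115 = 9.200
  age 11: 0.05 × 200 = 10.000
Maximum at age 11 (10.000).

11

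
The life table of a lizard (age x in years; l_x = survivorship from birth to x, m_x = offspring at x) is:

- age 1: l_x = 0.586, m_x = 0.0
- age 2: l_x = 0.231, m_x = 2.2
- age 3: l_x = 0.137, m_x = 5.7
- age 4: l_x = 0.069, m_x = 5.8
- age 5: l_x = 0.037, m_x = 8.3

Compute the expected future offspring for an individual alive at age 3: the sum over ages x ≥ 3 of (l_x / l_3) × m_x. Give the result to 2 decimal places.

10.86

l_3 = 0.137. Conditional survival from age 3 to x is l_x / l_3.
  x=3: (0.137/0.137) × 5.7 = 5.7000
  x=4: (0.069/0.137) × 5.8 = 2.9212
  x=5: (0.037/0.137) × 8.3 = 2.2416
Sum = 5.7000 + 2.9212 + 2.2416 = 10.8628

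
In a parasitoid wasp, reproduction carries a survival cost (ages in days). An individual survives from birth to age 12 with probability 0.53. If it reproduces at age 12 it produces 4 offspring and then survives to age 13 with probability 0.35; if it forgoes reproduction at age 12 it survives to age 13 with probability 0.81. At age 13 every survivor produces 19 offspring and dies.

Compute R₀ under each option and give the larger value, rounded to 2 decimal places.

8.16

breed at age 12: R₀ = 0.53 × (4 + 0.35 × 19) = 0.53 × 10.6500 = 5.6445
delay to age 13: R₀ = 0.53 × (0.81 × 19) = 0.53 × 15.3900 = 8.1567
Higher: delay to age 13 (8.1567).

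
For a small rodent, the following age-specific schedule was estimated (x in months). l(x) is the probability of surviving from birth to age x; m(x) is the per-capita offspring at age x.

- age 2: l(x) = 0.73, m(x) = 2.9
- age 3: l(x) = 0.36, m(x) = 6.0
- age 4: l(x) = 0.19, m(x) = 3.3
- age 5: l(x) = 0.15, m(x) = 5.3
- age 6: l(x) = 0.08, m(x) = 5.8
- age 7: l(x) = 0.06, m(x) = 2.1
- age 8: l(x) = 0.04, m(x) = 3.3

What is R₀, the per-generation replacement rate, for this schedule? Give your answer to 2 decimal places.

R₀ = Σ l(x) m(x):
  age 2: 0.73 × 2.9 = 2.1170
  age 3: 0.36 × 6.0 = 2.1600
  age 4: 0.19 × 3.3 = 0.6270
  age 5: 0.15 × 5.3 = 0.7950
  age 6: 0.08 × 5.8 = 0.4640
  age 7: 0.06 × 2.1 = 0.1260
  age 8: 0.04 × 3.3 = 0.1320
R₀ = 2.1170 + 2.1600 + 0.6270 + 0.7950 + 0.4640 + 0.1260 + 0.1320 = 6.4210

6.42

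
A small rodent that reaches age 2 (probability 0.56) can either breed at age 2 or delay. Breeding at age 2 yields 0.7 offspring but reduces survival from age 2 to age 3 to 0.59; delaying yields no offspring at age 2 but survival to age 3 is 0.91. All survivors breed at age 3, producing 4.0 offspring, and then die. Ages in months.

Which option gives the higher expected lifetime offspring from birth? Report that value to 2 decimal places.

2.04

breed at age 2: R₀ = 0.56 × (0.7 + 0.59 × 4.0) = 0.56 × 3.0600 = 1.7136
delay to age 3: R₀ = 0.56 × (0.91 × 4.0) = 0.56 × 3.6400 = 2.0384
Higher: delay to age 3 (2.0384).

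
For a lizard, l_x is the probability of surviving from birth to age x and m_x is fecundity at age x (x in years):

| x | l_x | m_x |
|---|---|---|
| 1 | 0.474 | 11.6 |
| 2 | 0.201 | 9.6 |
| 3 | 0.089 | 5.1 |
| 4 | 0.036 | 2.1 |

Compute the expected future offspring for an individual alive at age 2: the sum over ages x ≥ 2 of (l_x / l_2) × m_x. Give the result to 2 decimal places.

12.23

l_2 = 0.201. Conditional survival from age 2 to x is l_x / l_2.
  x=2: (0.201/0.201) × 9.6 = 9.6000
  x=3: (0.089/0.201) × 5.1 = 2.2582
  x=4: (0.036/0.201) × 2.1 = 0.3761
Sum = 9.6000 + 2.2582 + 0.3761 = 12.2343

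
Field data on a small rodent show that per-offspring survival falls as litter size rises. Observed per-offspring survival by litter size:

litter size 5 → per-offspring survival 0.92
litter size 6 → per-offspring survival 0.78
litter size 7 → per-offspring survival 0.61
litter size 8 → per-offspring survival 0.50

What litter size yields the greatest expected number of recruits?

6

Expected recruits = c × s(c):
  c=5: 5 × 0.92 = 4.600
  c=6: 6 × 0.78 = 4.680
  c=7: 7 × 0.61 = 4.270
  c=8: 8 × 0.50 = 4.000
Maximum at c = 6 (4.680 recruits).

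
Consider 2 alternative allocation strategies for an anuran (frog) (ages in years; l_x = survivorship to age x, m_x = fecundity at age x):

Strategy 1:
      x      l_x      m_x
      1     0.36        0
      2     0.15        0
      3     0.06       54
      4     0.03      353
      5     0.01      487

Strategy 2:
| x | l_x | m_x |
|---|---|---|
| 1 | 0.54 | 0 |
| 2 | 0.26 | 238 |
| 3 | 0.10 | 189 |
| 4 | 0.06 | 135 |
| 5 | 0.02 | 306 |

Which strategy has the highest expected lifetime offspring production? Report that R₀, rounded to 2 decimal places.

95.00

Strategy 1: R₀ = 0.36×0 + 0.15×0 + 0.06×54 + 0.03×353 + 0.01×487 = 18.7000
Strategy 2: R₀ = 0.54×0 + 0.26×238 + 0.10×189 + 0.06×135 + 0.02×306 = 95.0000
Highest R₀: strategy 2 with 95.0000.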